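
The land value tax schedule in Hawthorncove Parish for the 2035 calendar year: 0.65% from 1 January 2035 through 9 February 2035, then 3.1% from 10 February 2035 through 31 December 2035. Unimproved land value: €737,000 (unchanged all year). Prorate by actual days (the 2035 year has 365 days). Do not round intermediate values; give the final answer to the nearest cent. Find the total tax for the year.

€20,868.21

1 January – 9 February 2035: 40 days at 0.65% → €737,000 × 0.65% × 40/365 = €524.9863
10 February – 31 December 2035: 325 days at 3.1% → €737,000 × 3.1% × 325/365 = €20,343.2192
Total = €20,868.2055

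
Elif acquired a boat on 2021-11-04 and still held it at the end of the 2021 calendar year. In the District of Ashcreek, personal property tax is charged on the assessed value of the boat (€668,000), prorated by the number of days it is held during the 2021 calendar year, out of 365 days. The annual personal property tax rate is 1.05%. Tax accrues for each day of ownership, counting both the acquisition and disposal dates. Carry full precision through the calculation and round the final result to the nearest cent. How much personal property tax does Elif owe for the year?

Days held (2021-11-04 to 2021-12-31): 58 out of 365
Tax = €668,000 × 1.05% × 58/365 = €1,114.5534

€1,114.55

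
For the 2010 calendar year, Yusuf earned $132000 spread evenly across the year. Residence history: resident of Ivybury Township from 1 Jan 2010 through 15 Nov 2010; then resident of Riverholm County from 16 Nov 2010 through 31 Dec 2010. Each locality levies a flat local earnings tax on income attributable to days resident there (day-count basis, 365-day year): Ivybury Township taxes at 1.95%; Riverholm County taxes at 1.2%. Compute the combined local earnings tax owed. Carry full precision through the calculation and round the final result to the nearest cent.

Ivybury Township, 1 Jan – 15 Nov 2010: 319 days → $132000 × 1.95% × 319/365 = $2249.6055
Riverholm County, 16 Nov – 31 Dec 2010: 46 days → $132000 × 1.2% × 46/365 = $199.6274
Total = $2449.2329

$2449.23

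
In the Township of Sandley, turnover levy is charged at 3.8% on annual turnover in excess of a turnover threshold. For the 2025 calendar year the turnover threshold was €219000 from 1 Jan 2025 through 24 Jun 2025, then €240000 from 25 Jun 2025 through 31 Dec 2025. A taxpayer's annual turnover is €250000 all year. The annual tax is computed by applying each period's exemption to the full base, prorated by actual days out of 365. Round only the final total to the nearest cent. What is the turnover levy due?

€762.60

1 Jan – 24 Jun 2025: 175 days, exemption €219000 → (€250000 − €219000) × 3.8% × 175/365 = €564.7945
25 Jun – 31 Dec 2025: 190 days, exemption €240000 → (€250000 − €240000) × 3.8% × 190/365 = €197.8082
Total = €762.6027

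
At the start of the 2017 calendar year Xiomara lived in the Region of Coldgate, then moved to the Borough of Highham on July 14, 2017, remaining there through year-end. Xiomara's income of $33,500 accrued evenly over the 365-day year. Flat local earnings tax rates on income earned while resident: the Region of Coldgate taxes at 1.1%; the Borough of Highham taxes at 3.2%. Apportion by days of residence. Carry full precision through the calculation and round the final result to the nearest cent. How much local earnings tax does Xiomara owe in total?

The Region of Coldgate, January 1 – July 13, 2017: 194 days → $33,500 × 1.1% × 194/365 = $195.8603
The Borough of Highham, July 14 – December 31, 2017: 171 days → $33,500 × 3.2% × 171/365 = $502.2247
Total = $698.0849

$698.08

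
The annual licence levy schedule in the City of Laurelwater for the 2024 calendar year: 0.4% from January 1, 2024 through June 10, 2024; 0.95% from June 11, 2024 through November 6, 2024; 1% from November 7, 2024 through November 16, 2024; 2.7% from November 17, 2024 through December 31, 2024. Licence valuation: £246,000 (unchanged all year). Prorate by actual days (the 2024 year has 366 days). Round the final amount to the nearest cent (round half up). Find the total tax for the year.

£2,270.80

January 1 – June 10, 2024: 162 days at 0.4% → £246,000 × 0.4% × 162/366 = £435.5410
June 11 – November 6, 2024: 149 days at 0.95% → £246,000 × 0.95% × 149/366 = £951.4016
November 7 – November 16, 2024: 10 days at 1% → £246,000 × 1% × 10/366 = £67.2131
November 17 – December 31, 2024: 45 days at 2.7% → £246,000 × 2.7% × 45/366 = £816.6393
Total = £2,270.7951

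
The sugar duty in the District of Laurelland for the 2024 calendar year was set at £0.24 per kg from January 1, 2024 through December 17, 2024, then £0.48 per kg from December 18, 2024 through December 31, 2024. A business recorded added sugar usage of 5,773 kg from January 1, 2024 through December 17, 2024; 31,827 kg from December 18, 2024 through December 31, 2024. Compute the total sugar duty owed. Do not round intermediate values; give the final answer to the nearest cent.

£16,662.48

January 1 – December 17, 2024: 5,773 kg at £0.24/kg → £1,385.52
December 18 – December 31, 2024: 31,827 kg at £0.48/kg → £15,276.96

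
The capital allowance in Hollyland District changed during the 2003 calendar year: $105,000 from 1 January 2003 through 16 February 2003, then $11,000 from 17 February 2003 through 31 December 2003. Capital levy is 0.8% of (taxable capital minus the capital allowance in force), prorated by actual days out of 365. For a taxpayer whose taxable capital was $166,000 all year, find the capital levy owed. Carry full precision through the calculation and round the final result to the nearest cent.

1 January – 16 February 2003: 47 days, exemption $105,000 → ($166,000 − $105,000) × 0.8% × 47/365 = $62.8384
17 February – 31 December 2003: 318 days, exemption $11,000 → ($166,000 − $11,000) × 0.8% × 318/365 = $1,080.3288
Total = $1,143.1671

$1,143.17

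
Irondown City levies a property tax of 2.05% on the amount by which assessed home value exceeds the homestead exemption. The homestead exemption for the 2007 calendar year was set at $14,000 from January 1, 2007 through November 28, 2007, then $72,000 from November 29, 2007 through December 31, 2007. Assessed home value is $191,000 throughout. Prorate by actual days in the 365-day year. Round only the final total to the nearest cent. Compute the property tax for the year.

$3,521.00

January 1 – November 28, 2007: 332 days, exemption $14,000 → ($191,000 − $14,000) × 2.05% × 332/365 = $3,300.4438
November 29 – December 31, 2007: 33 days, exemption $72,000 → ($191,000 − $72,000) × 2.05% × 33/365 = $220.5575
Total = $3,521.0014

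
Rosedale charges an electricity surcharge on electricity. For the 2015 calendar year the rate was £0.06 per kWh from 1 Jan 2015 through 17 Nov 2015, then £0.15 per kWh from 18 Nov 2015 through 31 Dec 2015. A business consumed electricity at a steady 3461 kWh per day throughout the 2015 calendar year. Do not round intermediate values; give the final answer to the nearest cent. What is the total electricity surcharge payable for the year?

1 Jan – 17 Nov 2015: 321 days × 3461 kWh/day = 1,110,981 kWh at £0.06/kWh → £66,658.86
18 Nov – 31 Dec 2015: 44 days × 3461 kWh/day = 152,284 kWh at £0.15/kWh → £22,842.60

£89,501.46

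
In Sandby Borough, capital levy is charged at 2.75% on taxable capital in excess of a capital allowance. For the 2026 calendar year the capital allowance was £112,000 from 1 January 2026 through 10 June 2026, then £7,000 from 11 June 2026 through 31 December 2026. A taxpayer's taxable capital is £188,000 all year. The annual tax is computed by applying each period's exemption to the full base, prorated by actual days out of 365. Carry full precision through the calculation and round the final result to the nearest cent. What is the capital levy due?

1 January – 10 June 2026: 161 days, exemption £112,000 → (£188,000 − £112,000) × 2.75% × 161/365 = £921.8904
11 June – 31 December 2026: 204 days, exemption £7,000 → (£188,000 − £7,000) × 2.75% × 204/365 = £2,781.9452
Total = £3,703.8356

£3,703.84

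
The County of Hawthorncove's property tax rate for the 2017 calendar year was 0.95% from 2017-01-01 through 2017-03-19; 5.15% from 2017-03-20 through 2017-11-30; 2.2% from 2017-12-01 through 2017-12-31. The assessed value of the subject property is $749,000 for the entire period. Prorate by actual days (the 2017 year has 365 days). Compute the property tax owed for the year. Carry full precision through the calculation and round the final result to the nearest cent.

2017-01-01 to 2017-03-19: 78 days at 0.95% → $749,000 × 0.95% × 78/365 = $1,520.5726
2017-03-20 to 2017-11-30: 256 days at 5.15% → $749,000 × 5.15% × 256/365 = $27,054.2904
2017-12-01 to 2017-12-31: 31 days at 2.2% → $749,000 × 2.2% × 31/365 = $1,399.5014
Total = $29,974.3644

$29,974.36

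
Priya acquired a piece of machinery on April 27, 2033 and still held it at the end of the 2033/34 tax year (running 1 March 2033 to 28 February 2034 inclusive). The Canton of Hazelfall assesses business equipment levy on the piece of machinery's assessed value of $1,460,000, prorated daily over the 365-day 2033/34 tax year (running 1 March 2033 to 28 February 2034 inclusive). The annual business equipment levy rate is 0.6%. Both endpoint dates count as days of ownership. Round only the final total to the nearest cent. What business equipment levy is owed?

$7,392.00

Days held (April 27, 2033 – February 28, 2034): 308 out of 365
Tax = $1,460,000 × 0.6% × 308/365 = $7,392.0000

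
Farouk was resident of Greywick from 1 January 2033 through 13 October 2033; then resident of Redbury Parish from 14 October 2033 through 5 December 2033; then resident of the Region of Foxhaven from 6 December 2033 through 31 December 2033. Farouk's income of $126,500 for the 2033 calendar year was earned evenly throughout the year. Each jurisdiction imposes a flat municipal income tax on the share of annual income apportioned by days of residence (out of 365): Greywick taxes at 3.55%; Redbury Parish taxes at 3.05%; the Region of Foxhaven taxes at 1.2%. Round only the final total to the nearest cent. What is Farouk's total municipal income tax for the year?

$4,187.15

Greywick, 1 January – 13 October 2033: 286 days → $126,500 × 3.55% × 286/365 = $3,518.7795
Redbury Parish, 14 October – 5 December 2033: 53 days → $126,500 × 3.05% × 53/365 = $560.2390
The Region of Foxhaven, 6 December – 31 December 2033: 26 days → $126,500 × 1.2% × 26/365 = $108.1315
Total = $4,187.1500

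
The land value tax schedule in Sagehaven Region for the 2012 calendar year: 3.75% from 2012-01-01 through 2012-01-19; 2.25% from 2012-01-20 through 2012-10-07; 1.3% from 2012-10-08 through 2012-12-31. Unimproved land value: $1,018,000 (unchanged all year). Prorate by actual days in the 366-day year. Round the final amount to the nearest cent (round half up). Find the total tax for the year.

2012-01-01 to 2012-01-19: 19 days at 3.75% → $1,018,000 × 3.75% × 19/366 = $1,981.7623
2012-01-20 to 2012-10-07: 262 days at 2.25% → $1,018,000 × 2.25% × 262/366 = $16,396.4754
2012-10-08 to 2012-12-31: 85 days at 1.3% → $1,018,000 × 1.3% × 85/366 = $3,073.4699
Total = $21,451.7077

$21,451.71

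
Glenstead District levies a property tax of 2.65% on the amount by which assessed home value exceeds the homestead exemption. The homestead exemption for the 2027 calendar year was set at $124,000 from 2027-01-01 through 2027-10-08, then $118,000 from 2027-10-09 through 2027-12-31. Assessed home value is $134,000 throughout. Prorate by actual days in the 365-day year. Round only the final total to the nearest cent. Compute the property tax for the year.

$301.59

2027-01-01 to 2027-10-08: 281 days, exemption $124,000 → ($134,000 − $124,000) × 2.65% × 281/365 = $204.0137
2027-10-09 to 2027-12-31: 84 days, exemption $118,000 → ($134,000 − $118,000) × 2.65% × 84/365 = $97.5781
Total = $301.5918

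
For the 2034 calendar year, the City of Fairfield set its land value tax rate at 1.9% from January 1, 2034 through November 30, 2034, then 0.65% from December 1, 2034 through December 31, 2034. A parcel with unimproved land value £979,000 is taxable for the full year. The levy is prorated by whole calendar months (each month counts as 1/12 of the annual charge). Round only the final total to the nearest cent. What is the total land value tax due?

January 1 – November 30, 2034: 11 months at 1.9% → £979,000 × 1.9% × 11/12 = £17,050.9167
December 1 – December 31, 2034: 1 month at 0.65% → £979,000 × 0.65% × 1/12 = £530.2917
Total = £17,581.2083

£17,581.21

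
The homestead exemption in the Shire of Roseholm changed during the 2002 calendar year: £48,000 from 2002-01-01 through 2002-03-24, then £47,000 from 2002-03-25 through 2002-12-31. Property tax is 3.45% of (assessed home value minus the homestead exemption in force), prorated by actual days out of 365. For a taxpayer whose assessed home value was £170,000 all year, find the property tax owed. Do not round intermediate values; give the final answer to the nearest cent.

£4,235.65

2002-01-01 to 2002-03-24: 83 days, exemption £48,000 → (£170,000 − £48,000) × 3.45% × 83/365 = £957.1151
2002-03-25 to 2002-12-31: 282 days, exemption £47,000 → (£170,000 − £47,000) × 3.45% × 282/365 = £3,278.5397
Total = £4,235.6548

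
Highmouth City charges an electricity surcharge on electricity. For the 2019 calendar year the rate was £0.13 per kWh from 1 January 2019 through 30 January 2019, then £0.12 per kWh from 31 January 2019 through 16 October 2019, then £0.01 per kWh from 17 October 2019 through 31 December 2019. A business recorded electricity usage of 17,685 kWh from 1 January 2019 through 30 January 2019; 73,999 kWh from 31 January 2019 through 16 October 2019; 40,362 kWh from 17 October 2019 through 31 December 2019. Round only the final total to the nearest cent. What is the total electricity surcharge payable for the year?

£11,582.55

1 January – 30 January 2019: 17,685 kWh at £0.13/kWh → £2,299.05
31 January – 16 October 2019: 73,999 kWh at £0.12/kWh → £8,879.88
17 October – 31 December 2019: 40,362 kWh at £0.01/kWh → £403.62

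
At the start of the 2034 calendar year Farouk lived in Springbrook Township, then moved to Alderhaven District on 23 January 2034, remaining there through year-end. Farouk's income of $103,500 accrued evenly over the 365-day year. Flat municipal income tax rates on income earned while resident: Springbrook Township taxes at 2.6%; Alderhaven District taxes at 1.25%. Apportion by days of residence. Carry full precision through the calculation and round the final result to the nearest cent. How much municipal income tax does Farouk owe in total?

Springbrook Township, 1 January – 22 January 2034: 22 days → $103,500 × 2.6% × 22/365 = $162.1973
Alderhaven District, 23 January – 31 December 2034: 343 days → $103,500 × 1.25% × 343/365 = $1,215.7705
Total = $1,377.9678

$1,377.97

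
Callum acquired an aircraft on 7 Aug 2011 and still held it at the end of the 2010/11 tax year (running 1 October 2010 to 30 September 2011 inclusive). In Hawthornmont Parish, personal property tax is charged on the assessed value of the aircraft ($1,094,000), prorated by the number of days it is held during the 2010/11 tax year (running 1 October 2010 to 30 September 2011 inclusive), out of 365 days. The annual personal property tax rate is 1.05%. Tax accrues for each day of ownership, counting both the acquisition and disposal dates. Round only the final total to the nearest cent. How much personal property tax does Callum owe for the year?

$1,730.92

Days held (7 Aug – 30 Sep 2011): 55 out of 365
Tax = $1,094,000 × 1.05% × 55/365 = $1,730.9178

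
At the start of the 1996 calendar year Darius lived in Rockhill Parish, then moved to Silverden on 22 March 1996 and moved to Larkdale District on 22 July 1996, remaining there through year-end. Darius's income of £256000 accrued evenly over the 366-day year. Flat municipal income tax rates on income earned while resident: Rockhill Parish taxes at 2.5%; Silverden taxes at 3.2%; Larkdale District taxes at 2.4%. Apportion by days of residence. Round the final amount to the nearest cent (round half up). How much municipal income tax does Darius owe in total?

Rockhill Parish, 1 January – 21 March 1996: 81 days → £256000 × 2.5% × 81/366 = £1416.3934
Silverden, 22 March – 21 July 1996: 122 days → £256000 × 3.2% × 122/366 = £2730.6667
Larkdale District, 22 July – 31 December 1996: 163 days → £256000 × 2.4% × 163/366 = £2736.2623
Total = £6883.3224

£6883.32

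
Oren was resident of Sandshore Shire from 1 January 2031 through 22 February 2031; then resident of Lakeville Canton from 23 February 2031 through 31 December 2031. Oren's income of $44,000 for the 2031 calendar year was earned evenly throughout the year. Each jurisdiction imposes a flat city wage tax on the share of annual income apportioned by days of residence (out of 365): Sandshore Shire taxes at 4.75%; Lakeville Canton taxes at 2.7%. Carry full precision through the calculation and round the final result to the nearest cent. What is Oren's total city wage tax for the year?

Sandshore Shire, 1 January – 22 February 2031: 53 days → $44,000 × 4.75% × 53/365 = $303.4795
Lakeville Canton, 23 February – 31 December 2031: 312 days → $44,000 × 2.7% × 312/365 = $1,015.4959
Total = $1,318.9753

$1,318.98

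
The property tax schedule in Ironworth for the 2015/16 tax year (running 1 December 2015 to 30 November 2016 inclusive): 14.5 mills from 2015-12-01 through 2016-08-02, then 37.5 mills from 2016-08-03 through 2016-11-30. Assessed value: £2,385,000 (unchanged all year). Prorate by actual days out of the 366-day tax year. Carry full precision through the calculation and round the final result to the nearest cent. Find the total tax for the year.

£52,567.75

2015-12-01 to 2016-08-02: 246 days at 14.5 mills → £2,385,000 × 1.45% × 246/366 = £23,243.9754
2016-08-03 to 2016-11-30: 120 days at 37.5 mills → £2,385,000 × 3.75% × 120/366 = £29,323.7705
Total = £52,567.7459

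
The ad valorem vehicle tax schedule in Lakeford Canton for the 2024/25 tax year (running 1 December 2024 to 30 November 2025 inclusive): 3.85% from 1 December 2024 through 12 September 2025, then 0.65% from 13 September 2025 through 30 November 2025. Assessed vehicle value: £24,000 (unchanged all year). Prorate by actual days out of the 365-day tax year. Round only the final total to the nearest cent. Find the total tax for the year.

1 December 2024 – 12 September 2025: 286 days at 3.85% → £24,000 × 3.85% × 286/365 = £724.0110
13 September – 30 November 2025: 79 days at 0.65% → £24,000 × 0.65% × 79/365 = £33.7644
Total = £757.7753

£757.78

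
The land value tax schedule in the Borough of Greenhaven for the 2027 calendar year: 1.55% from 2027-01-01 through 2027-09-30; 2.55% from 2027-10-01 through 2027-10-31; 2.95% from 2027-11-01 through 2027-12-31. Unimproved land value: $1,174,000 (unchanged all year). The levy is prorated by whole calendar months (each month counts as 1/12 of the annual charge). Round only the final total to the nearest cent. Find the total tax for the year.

$21,914.67

2027-01-01 to 2027-09-30: 9 months at 1.55% → $1,174,000 × 1.55% × 9/12 = $13,647.7500
2027-10-01 to 2027-10-31: 1 month at 2.55% → $1,174,000 × 2.55% × 1/12 = $2,494.7500
2027-11-01 to 2027-12-31: 2 months at 2.95% → $1,174,000 × 2.95% × 2/12 = $5,772.1667
Total = $21,914.6667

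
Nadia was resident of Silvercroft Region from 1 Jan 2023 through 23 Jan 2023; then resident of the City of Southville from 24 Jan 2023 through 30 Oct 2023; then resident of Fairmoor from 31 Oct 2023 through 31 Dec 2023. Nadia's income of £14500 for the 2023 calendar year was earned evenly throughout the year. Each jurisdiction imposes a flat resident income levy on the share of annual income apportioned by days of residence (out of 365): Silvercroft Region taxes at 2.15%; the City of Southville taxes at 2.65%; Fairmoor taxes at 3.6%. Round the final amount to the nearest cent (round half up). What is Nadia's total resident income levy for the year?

£403.08

Silvercroft Region, 1 Jan – 23 Jan 2023: 23 days → £14500 × 2.15% × 23/365 = £19.6445
The City of Southville, 24 Jan – 30 Oct 2023: 280 days → £14500 × 2.65% × 280/365 = £294.7671
Fairmoor, 31 Oct – 31 Dec 2023: 62 days → £14500 × 3.6% × 62/365 = £88.6685
Total = £403.0801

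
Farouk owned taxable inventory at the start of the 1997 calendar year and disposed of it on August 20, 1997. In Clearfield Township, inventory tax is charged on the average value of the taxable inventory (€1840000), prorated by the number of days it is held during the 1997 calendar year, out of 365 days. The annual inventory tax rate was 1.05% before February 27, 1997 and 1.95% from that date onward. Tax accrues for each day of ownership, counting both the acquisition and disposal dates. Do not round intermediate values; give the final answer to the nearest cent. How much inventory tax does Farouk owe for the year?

€20219.84

January 1 – February 26, 1997: 57 days at 1.05% → €1840000 × 1.05% × 57/365 = €3017.0959
February 27 – August 20, 1997: 175 days at 1.95% → €1840000 × 1.95% × 175/365 = €17202.7397
Total = €20219.8356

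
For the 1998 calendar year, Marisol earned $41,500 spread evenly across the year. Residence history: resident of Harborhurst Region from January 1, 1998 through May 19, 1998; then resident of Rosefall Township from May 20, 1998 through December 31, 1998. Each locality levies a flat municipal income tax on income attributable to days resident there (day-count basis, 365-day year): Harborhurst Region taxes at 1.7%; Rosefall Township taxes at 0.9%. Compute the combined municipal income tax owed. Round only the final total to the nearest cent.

Harborhurst Region, January 1 – May 19, 1998: 139 days → $41,500 × 1.7% × 139/365 = $268.6699
Rosefall Township, May 20 – December 31, 1998: 226 days → $41,500 × 0.9% × 226/365 = $231.2630
Total = $499.9329

$499.93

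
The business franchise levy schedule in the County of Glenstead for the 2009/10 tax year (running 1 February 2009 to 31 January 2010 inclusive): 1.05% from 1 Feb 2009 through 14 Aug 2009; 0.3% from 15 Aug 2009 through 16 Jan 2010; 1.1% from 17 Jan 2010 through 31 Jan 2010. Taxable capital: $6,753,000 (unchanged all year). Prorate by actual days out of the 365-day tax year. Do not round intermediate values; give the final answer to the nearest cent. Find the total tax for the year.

1 Feb – 14 Aug 2009: 195 days at 1.05% → $6,753,000 × 1.05% × 195/365 = $37,881.5548
15 Aug 2009 – 16 Jan 2010: 155 days at 0.3% → $6,753,000 × 0.3% × 155/365 = $8,603.1370
17 Jan – 31 Jan 2010: 15 days at 1.1% → $6,753,000 × 1.1% × 15/365 = $3,052.7260
Total = $49,537.4178

$49,537.42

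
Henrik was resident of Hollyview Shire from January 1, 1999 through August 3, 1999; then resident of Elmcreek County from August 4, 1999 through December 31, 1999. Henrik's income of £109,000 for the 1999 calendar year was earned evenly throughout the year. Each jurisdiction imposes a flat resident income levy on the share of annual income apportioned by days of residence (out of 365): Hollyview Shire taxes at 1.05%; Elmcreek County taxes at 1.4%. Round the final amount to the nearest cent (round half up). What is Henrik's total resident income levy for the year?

£1,301.28

Hollyview Shire, January 1 – August 3, 1999: 215 days → £109,000 × 1.05% × 215/365 = £674.1575
Elmcreek County, August 4 – December 31, 1999: 150 days → £109,000 × 1.4% × 150/365 = £627.1233
Total = £1,301.2808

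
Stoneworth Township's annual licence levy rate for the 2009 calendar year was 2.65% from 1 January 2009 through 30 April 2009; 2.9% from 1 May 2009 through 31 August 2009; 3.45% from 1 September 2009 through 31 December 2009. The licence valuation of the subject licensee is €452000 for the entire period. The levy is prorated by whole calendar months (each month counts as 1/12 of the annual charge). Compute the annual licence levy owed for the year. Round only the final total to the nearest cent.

1 January – 30 April 2009: 4 months at 2.65% → €452000 × 2.65% × 4/12 = €3992.6667
1 May – 31 August 2009: 4 months at 2.9% → €452000 × 2.9% × 4/12 = €4369.3333
1 September – 31 December 2009: 4 months at 3.45% → €452000 × 3.45% × 4/12 = €5198.0000
Total = €13560.0000

€13560.00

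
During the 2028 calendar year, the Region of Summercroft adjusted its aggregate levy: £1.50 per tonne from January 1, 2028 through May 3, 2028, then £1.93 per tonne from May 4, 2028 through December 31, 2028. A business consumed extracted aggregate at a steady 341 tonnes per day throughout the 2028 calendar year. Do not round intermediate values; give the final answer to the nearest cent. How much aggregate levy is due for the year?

£222,693.46

January 1 – May 3, 2028: 124 days × 341 tonnes/day = 42,284 tonnes at £1.50/tonne → £63,426.00
May 4 – December 31, 2028: 242 days × 341 tonnes/day = 82,522 tonnes at £1.93/tonne → £159,267.46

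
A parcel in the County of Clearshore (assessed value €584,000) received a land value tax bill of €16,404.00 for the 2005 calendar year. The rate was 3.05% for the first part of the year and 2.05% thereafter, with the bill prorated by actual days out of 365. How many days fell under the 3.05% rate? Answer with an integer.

Let d = days at the first rate; then 365 − d days at the second rate.
€584,000 × [3.05%·d + 2.05%·(365−d)] / 365 = €16,404.00
Solving gives d = 277, so the new rate took effect on 5 Oct 2005.

277 days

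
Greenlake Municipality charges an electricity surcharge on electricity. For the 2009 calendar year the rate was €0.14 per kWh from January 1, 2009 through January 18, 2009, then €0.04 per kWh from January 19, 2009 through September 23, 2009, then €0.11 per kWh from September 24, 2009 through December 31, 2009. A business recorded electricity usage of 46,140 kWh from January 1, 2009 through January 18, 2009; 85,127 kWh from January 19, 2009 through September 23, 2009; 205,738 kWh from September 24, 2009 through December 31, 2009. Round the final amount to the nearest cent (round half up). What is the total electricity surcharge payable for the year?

€32495.86

January 1 – January 18, 2009: 46,140 kWh at €0.14/kWh → €6459.60
January 19 – September 23, 2009: 85,127 kWh at €0.04/kWh → €3405.08
September 24 – December 31, 2009: 205,738 kWh at €0.11/kWh → €22631.18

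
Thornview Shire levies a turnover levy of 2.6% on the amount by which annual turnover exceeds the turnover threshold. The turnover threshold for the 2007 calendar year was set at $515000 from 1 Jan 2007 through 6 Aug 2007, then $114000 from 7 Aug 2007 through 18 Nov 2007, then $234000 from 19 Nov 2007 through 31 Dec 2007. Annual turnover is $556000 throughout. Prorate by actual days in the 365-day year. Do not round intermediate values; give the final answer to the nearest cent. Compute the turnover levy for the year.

1 Jan – 6 Aug 2007: 218 days, exemption $515000 → ($556000 − $515000) × 2.6% × 218/365 = $636.6795
7 Aug – 18 Nov 2007: 104 days, exemption $114000 → ($556000 − $114000) × 2.6% × 104/365 = $3274.4329
19 Nov – 31 Dec 2007: 43 days, exemption $234000 → ($556000 − $234000) × 2.6% × 43/365 = $986.2904
Total = $4897.4027

$4897.40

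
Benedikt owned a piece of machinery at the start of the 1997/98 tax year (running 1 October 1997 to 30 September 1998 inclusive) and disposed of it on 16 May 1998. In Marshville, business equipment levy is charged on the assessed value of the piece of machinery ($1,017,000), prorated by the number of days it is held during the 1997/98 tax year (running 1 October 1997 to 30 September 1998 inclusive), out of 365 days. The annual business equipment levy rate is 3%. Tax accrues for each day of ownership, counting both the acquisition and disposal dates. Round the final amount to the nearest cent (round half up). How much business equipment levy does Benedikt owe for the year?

$19,058.30

Days held (1 October 1997 – 16 May 1998): 228 out of 365
Tax = $1,017,000 × 3% × 228/365 = $19,058.3014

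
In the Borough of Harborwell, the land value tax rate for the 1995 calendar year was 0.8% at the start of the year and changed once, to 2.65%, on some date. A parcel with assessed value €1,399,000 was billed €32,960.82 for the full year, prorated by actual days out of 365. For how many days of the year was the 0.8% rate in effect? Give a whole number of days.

58 days

Let d = days at the first rate; then 365 − d days at the second rate.
€1,399,000 × [0.8%·d + 2.65%·(365−d)] / 365 = €32,960.82
Solving gives d = 58, so the new rate took effect on 28 February 1995.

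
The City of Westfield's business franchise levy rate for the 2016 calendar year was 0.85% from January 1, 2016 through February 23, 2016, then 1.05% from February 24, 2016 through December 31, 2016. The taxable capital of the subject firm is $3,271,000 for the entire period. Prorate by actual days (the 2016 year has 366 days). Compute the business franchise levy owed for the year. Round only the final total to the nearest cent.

January 1 – February 23, 2016: 54 days at 0.85% → $3,271,000 × 0.85% × 54/366 = $4,102.1557
February 24 – December 31, 2016: 312 days at 1.05% → $3,271,000 × 1.05% × 312/366 = $29,278.1311
Total = $33,380.2869

$33,380.29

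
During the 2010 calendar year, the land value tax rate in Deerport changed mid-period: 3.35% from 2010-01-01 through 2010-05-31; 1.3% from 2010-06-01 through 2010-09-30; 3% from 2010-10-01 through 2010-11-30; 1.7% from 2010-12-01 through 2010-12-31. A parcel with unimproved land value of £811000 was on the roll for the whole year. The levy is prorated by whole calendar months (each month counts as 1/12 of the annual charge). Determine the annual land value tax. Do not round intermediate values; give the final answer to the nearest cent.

2010-01-01 to 2010-05-31: 5 months at 3.35% → £811000 × 3.35% × 5/12 = £11320.2083
2010-06-01 to 2010-09-30: 4 months at 1.3% → £811000 × 1.3% × 4/12 = £3514.3333
2010-10-01 to 2010-11-30: 2 months at 3% → £811000 × 3% × 2/12 = £4055.0000
2010-12-01 to 2010-12-31: 1 month at 1.7% → £811000 × 1.7% × 1/12 = £1148.9167
Total = £20038.4583

£20038.46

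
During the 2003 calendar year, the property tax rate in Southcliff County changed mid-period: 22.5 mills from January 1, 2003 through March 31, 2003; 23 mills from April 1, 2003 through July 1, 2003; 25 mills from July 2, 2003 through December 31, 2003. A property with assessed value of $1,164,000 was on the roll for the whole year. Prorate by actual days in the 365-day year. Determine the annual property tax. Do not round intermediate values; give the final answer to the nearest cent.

January 1 – March 31, 2003: 90 days at 22.5 mills → $1,164,000 × 2.25% × 90/365 = $6,457.8082
April 1 – July 1, 2003: 92 days at 23 mills → $1,164,000 × 2.3% × 92/365 = $6,748.0110
July 2 – December 31, 2003: 183 days at 25 mills → $1,164,000 × 2.5% × 183/365 = $14,589.8630
Total = $27,795.6822

$27,795.68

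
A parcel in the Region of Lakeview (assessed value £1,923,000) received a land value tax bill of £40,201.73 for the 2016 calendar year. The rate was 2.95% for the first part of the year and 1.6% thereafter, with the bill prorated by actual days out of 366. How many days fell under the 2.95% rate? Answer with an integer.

133 days

Let d = days at the first rate; then 366 − d days at the second rate.
£1,923,000 × [2.95%·d + 1.6%·(366−d)] / 366 = £40,201.73
Solving gives d = 133, so the new rate took effect on 13 May 2016.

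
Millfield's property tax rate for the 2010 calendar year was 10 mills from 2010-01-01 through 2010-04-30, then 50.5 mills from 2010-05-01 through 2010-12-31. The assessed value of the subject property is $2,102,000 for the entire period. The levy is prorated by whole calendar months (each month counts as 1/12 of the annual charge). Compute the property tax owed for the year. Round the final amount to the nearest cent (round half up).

2010-01-01 to 2010-04-30: 4 months at 10 mills → $2,102,000 × 1% × 4/12 = $7,006.6667
2010-05-01 to 2010-12-31: 8 months at 50.5 mills → $2,102,000 × 5.05% × 8/12 = $70,767.3333
Total = $77,774.0000

$77,774.00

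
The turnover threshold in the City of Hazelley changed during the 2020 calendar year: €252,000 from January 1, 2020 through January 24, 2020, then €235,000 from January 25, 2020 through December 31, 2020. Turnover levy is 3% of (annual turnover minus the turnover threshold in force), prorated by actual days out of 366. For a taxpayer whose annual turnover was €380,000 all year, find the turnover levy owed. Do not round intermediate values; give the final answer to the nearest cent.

January 1 – January 24, 2020: 24 days, exemption €252,000 → (€380,000 − €252,000) × 3% × 24/366 = €251.8033
January 25 – December 31, 2020: 342 days, exemption €235,000 → (€380,000 − €235,000) × 3% × 342/366 = €4,064.7541
Total = €4,316.5574

€4,316.56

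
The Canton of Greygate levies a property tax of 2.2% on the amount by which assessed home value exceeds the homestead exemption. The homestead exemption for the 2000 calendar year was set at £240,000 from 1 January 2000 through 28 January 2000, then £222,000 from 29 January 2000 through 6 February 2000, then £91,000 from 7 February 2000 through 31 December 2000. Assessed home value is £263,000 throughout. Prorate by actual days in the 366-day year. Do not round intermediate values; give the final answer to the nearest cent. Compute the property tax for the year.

£3,462.36

1 January – 28 January 2000: 28 days, exemption £240,000 → (£263,000 − £240,000) × 2.2% × 28/366 = £38.7104
29 January – 6 February 2000: 9 days, exemption £222,000 → (£263,000 − £222,000) × 2.2% × 9/366 = £22.1803
7 February – 31 December 2000: 329 days, exemption £91,000 → (£263,000 − £91,000) × 2.2% × 329/366 = £3,401.4645
Total = £3,462.3552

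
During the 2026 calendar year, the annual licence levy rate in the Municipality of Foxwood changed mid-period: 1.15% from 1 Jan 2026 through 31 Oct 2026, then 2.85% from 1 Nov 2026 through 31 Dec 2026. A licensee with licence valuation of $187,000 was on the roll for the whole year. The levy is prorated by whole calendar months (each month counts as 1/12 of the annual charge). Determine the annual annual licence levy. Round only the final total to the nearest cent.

1 Jan – 31 Oct 2026: 10 months at 1.15% → $187,000 × 1.15% × 10/12 = $1,792.0833
1 Nov – 31 Dec 2026: 2 months at 2.85% → $187,000 × 2.85% × 2/12 = $888.2500
Total = $2,680.3333

$2,680.33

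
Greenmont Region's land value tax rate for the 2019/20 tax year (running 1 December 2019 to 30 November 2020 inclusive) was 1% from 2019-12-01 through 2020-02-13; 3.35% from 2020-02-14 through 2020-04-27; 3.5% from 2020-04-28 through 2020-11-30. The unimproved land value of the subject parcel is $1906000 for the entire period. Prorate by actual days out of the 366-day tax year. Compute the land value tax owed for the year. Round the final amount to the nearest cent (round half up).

2019-12-01 to 2020-02-13: 75 days at 1% → $1906000 × 1% × 75/366 = $3905.7377
2020-02-14 to 2020-04-27: 74 days at 3.35% → $1906000 × 3.35% × 74/366 = $12909.7650
2020-04-28 to 2020-11-30: 217 days at 3.5% → $1906000 × 3.5% × 217/366 = $39552.1038
Total = $56367.6066

$56367.61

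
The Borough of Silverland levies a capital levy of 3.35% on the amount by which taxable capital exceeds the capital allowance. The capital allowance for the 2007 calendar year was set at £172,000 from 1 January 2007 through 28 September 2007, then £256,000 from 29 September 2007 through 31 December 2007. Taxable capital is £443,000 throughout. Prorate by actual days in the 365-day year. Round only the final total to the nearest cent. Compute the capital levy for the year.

£8,353.80

1 January – 28 September 2007: 271 days, exemption £172,000 → (£443,000 − £172,000) × 3.35% × 271/365 = £6,740.4753
29 September – 31 December 2007: 94 days, exemption £256,000 → (£443,000 − £256,000) × 3.35% × 94/365 = £1,613.3233
Total = £8,353.7986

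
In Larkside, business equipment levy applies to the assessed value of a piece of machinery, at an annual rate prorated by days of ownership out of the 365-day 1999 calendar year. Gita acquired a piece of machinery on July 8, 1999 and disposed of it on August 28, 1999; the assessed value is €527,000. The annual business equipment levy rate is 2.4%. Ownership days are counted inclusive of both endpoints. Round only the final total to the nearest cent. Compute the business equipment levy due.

Days held (July 8 – August 28, 1999): 52 out of 365
Tax = €527,000 × 2.4% × 52/365 = €1,801.9068

€1,801.91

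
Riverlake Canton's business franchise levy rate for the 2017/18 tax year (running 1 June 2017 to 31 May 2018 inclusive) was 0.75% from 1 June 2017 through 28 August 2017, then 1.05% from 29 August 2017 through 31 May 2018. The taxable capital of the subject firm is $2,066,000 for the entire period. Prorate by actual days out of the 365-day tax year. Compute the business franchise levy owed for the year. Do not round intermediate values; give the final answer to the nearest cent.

$20,181.71

1 June – 28 August 2017: 89 days at 0.75% → $2,066,000 × 0.75% × 89/365 = $3,778.2329
29 August 2017 – 31 May 2018: 276 days at 1.05% → $2,066,000 × 1.05% × 276/365 = $16,403.4740
Total = $20,181.7068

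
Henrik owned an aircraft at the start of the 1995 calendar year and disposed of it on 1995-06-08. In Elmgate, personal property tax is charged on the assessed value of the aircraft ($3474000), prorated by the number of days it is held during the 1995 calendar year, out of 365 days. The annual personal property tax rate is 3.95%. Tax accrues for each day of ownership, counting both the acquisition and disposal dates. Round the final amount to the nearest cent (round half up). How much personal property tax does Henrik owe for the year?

Days held (1995-01-01 to 1995-06-08): 159 out of 365
Tax = $3474000 × 3.95% × 159/365 = $59776.5945

$59776.59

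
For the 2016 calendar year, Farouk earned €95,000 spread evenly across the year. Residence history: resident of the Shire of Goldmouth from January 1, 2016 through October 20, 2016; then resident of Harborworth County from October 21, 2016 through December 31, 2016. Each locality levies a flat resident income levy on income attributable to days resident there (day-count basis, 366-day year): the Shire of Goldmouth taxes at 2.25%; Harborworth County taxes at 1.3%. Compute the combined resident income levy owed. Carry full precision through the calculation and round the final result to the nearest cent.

The Shire of Goldmouth, January 1 – October 20, 2016: 294 days → €95,000 × 2.25% × 294/366 = €1,717.0082
Harborworth County, October 21 – December 31, 2016: 72 days → €95,000 × 1.3% × 72/366 = €242.9508
Total = €1,959.9590

€1,959.96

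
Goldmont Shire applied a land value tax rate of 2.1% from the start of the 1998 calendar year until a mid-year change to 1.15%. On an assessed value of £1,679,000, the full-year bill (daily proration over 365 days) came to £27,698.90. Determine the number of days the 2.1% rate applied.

192 days

Let d = days at the first rate; then 365 − d days at the second rate.
£1,679,000 × [2.1%·d + 1.15%·(365−d)] / 365 = £27,698.90
Solving gives d = 192, so the new rate took effect on July 12, 1998.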